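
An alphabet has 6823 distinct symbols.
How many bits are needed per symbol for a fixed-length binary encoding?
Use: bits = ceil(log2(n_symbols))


log2(6823) = 12.7362
Bracket: 2^12 = 4096 < 6823 <= 2^13 = 8192
So ceil(log2(6823)) = 13

bits = ceil(log2(6823)) = ceil(12.7362) = 13 bits


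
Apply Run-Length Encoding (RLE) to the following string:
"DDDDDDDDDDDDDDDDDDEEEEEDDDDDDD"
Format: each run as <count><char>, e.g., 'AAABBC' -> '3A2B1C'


Scanning runs left to right:
  i=0: run of 'D' x 18 -> '18D'
  i=18: run of 'E' x 5 -> '5E'
  i=23: run of 'D' x 7 -> '7D'

RLE = 18D5E7D


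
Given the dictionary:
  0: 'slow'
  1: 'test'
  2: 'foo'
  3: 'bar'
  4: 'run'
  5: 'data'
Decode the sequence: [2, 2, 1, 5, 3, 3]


Look up each index in the dictionary:
  2 -> 'foo'
  2 -> 'foo'
  1 -> 'test'
  5 -> 'data'
  3 -> 'bar'
  3 -> 'bar'

Decoded: "foo foo test data bar bar"


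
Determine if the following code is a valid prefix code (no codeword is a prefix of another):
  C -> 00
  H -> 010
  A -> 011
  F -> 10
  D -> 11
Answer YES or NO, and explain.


Checking each pair (does one codeword prefix another?):
  C='00' vs H='010': no prefix
  C='00' vs A='011': no prefix
  C='00' vs F='10': no prefix
  C='00' vs D='11': no prefix
  H='010' vs C='00': no prefix
  H='010' vs A='011': no prefix
  H='010' vs F='10': no prefix
  H='010' vs D='11': no prefix
  A='011' vs C='00': no prefix
  A='011' vs H='010': no prefix
  A='011' vs F='10': no prefix
  A='011' vs D='11': no prefix
  F='10' vs C='00': no prefix
  F='10' vs H='010': no prefix
  F='10' vs A='011': no prefix
  F='10' vs D='11': no prefix
  D='11' vs C='00': no prefix
  D='11' vs H='010': no prefix
  D='11' vs A='011': no prefix
  D='11' vs F='10': no prefix
No violation found over all pairs.

YES -- this is a valid prefix code. No codeword is a prefix of any other codeword.


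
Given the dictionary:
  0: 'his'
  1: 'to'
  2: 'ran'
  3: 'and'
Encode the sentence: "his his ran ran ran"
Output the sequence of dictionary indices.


Look up each word in the dictionary:
  'his' -> 0
  'his' -> 0
  'ran' -> 2
  'ran' -> 2
  'ran' -> 2

Encoded: [0, 0, 2, 2, 2]


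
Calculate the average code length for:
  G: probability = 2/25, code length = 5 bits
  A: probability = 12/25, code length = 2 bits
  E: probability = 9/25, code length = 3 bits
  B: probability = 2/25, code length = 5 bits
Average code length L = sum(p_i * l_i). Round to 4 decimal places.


Weighted contributions p_i * l_i:
  G: (2/25) * 5 = 10/25
  A: (12/25) * 2 = 24/25
  E: (9/25) * 3 = 27/25
  B: (2/25) * 5 = 10/25
Sum = (10 + 24 + 27 + 10)/25 = 71/25

L = 71/25 = 2.8400 bits/symbol


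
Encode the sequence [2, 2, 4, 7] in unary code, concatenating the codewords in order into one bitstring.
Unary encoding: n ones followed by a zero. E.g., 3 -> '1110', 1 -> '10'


Encode each number as n ones followed by a terminating 0:
  2 -> 110 (3 bits)
  2 -> 110 (3 bits)
  4 -> 11110 (5 bits)
  7 -> 11111110 (8 bits)
Total length = 3 + 3 + 5 + 8 = 19 bits.

Unary([2, 2, 4, 7]) = 1101101111011111110 (19 bits)


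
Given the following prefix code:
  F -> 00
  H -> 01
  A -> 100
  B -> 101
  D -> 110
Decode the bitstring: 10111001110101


Decoding step by step:
Bits 101 -> B
Bits 110 -> D
Bits 01 -> H
Bits 110 -> D
Bits 101 -> B


Decoded message: BDHDB


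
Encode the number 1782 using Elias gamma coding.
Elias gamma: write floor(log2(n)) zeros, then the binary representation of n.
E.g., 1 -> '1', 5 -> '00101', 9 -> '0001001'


num_bits = floor(log2(1782)) + 1 = 11
leading_zeros = num_bits - 1 = 10
binary(1782) = 11011110110

Elias gamma(1782) = '0000000000' + '11011110110' = 000000000011011110110 (21 bits)


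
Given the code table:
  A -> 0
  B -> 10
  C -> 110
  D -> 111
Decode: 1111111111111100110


Decoding:
111 -> D
111 -> D
111 -> D
111 -> D
110 -> C
0 -> A
110 -> C


Result: DDDDCAC


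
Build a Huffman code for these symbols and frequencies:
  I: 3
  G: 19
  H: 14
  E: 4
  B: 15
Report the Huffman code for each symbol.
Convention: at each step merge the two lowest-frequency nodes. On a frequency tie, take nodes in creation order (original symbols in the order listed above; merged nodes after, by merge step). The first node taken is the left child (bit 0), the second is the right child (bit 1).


Huffman tree construction:
Step 1: Merge I(3) + E(4) = 7
Step 2: Merge (I+E)(7) + H(14) = 21
Step 3: Merge B(15) + G(19) = 34
Step 4: Merge ((I+E)+H)(21) + (B+G)(34) = 55
Read each symbol's code off the tree from the root (left child = 0, right child = 1).

Codes:
  I: 000 (length 3)
  G: 11 (length 2)
  H: 01 (length 2)
  E: 001 (length 3)
  B: 10 (length 2)
Average code length: 117/55 = 2.1273 bits/symbol


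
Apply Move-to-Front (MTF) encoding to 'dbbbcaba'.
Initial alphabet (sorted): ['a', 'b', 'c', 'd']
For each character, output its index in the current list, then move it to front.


MTF encoding:
'd': index 3 in ['a', 'b', 'c', 'd'] -> ['d', 'a', 'b', 'c']
'b': index 2 in ['d', 'a', 'b', 'c'] -> ['b', 'd', 'a', 'c']
'b': index 0 in ['b', 'd', 'a', 'c'] -> ['b', 'd', 'a', 'c']
'b': index 0 in ['b', 'd', 'a', 'c'] -> ['b', 'd', 'a', 'c']
'c': index 3 in ['b', 'd', 'a', 'c'] -> ['c', 'b', 'd', 'a']
'a': index 3 in ['c', 'b', 'd', 'a'] -> ['a', 'c', 'b', 'd']
'b': index 2 in ['a', 'c', 'b', 'd'] -> ['b', 'a', 'c', 'd']
'a': index 1 in ['b', 'a', 'c', 'd'] -> ['a', 'b', 'c', 'd']


Output: [3, 2, 0, 0, 3, 3, 2, 1]


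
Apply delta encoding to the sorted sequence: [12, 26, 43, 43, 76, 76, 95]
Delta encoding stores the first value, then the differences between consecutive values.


First value: 12
Deltas:
  26 - 12 = 14
  43 - 26 = 17
  43 - 43 = 0
  76 - 43 = 33
  76 - 76 = 0
  95 - 76 = 19


Delta encoded: [12, 14, 17, 0, 33, 0, 19]


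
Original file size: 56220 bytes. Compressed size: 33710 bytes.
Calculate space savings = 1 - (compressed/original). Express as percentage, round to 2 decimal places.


ratio = compressed/original = 33710/56220 = 0.599609
savings = 1 - ratio = 1 - 0.599609 = 0.400391
as a percentage: 0.400391 * 100 = 40.04%

Space savings = 1 - 33710/56220 = 40.04%


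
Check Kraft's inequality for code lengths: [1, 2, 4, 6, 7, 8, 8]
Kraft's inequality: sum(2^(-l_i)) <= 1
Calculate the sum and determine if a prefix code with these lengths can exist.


Sum = 2^(-1) + 2^(-2) + 2^(-4) + 2^(-6) + 2^(-7) + 2^(-8) + 2^(-8)
    = 0.5 + 0.25 + 0.0625 + 0.015625 + 0.0078125 + 0.00390625 + 0.00390625
    = 216/256 = 0.84375
Since 0.84375 <= 1, Kraft's inequality IS satisfied.
A prefix code with these lengths CAN exist.

Kraft sum = 0.84375. Satisfied.


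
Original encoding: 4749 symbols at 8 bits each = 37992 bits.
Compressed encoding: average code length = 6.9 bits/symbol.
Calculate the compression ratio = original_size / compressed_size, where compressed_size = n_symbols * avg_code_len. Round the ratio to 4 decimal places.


original_size = n_symbols * orig_bits = 4749 * 8 = 37992 bits
compressed_size = n_symbols * avg_code_len = 4749 * 6.9 = 32768.1 bits
ratio = original_size / compressed_size = 37992 / 32768.1 = 1.1594

Compression ratio = 1.1594


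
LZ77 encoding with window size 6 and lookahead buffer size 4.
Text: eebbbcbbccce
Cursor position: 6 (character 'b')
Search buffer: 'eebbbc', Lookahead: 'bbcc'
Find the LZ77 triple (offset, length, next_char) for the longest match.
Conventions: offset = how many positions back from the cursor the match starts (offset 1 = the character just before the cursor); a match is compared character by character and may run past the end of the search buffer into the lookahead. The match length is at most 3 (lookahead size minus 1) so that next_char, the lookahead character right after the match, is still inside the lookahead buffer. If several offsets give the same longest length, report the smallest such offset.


Try each offset into the search buffer:
  offset=1 (pos 5, char 'c'): match length 0
  offset=2 (pos 4, char 'b'): match length 1
  offset=3 (pos 3, char 'b'): match length 3
  offset=4 (pos 2, char 'b'): match length 2
  offset=5 (pos 1, char 'e'): match length 0
  offset=6 (pos 0, char 'e'): match length 0
Longest match has length 3 at offset 3.
next_char = character at position 6 + 3 = 9 -> 'c'

Best match: offset=3, length=3 (matching 'bbc' starting at position 3)
LZ77 triple: (3, 3, 'c')


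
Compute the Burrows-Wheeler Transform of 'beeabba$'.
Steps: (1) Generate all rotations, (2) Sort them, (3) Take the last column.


Rotations (sorted):
  0: $beeabba -> last char: a
  1: a$beeabb -> last char: b
  2: abba$bee -> last char: e
  3: ba$beeab -> last char: b
  4: bba$beea -> last char: a
  5: beeabba$ -> last char: $
  6: eabba$be -> last char: e
  7: eeabba$b -> last char: b


BWT = abeba$eb


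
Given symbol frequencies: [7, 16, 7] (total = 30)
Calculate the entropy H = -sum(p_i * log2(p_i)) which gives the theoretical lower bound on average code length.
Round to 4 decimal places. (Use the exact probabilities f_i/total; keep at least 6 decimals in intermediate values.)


Per-symbol terms -p_i * log2(p_i) with p_i = f_i/30:
  p = 7/30 = 0.233333: log2(p) = -2.099536, -p*log2(p) = 0.489892
  p = 16/30 = 0.533333: log2(p) = -0.906891, -p*log2(p) = 0.483675
  p = 7/30 = 0.233333: log2(p) = -2.099536, -p*log2(p) = 0.489892
H = 0.489892 + 0.483675 + 0.489892 = 1.463459

H = 1.4635 bits/symbol


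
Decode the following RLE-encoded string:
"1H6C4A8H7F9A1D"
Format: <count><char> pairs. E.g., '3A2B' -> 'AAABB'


Expanding each <count><char> pair:
  1H -> 'H'
  6C -> 'CCCCCC'
  4A -> 'AAAA'
  8H -> 'HHHHHHHH'
  7F -> 'FFFFFFF'
  9A -> 'AAAAAAAAA'
  1D -> 'D'

Decoded = HCCCCCCAAAAHHHHHHHHFFFFFFFAAAAAAAAAD


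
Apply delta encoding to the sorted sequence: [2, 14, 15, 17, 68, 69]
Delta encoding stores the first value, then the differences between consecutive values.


First value: 2
Deltas:
  14 - 2 = 12
  15 - 14 = 1
  17 - 15 = 2
  68 - 17 = 51
  69 - 68 = 1


Delta encoded: [2, 12, 1, 2, 51, 1]


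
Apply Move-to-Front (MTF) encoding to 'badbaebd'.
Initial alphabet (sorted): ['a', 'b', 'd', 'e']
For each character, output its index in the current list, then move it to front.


MTF encoding:
'b': index 1 in ['a', 'b', 'd', 'e'] -> ['b', 'a', 'd', 'e']
'a': index 1 in ['b', 'a', 'd', 'e'] -> ['a', 'b', 'd', 'e']
'd': index 2 in ['a', 'b', 'd', 'e'] -> ['d', 'a', 'b', 'e']
'b': index 2 in ['d', 'a', 'b', 'e'] -> ['b', 'd', 'a', 'e']
'a': index 2 in ['b', 'd', 'a', 'e'] -> ['a', 'b', 'd', 'e']
'e': index 3 in ['a', 'b', 'd', 'e'] -> ['e', 'a', 'b', 'd']
'b': index 2 in ['e', 'a', 'b', 'd'] -> ['b', 'e', 'a', 'd']
'd': index 3 in ['b', 'e', 'a', 'd'] -> ['d', 'b', 'e', 'a']


Output: [1, 1, 2, 2, 2, 3, 2, 3]


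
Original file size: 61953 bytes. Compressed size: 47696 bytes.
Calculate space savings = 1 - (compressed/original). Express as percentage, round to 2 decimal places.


ratio = compressed/original = 47696/61953 = 0.769874
savings = 1 - ratio = 1 - 0.769874 = 0.230126
as a percentage: 0.230126 * 100 = 23.01%

Space savings = 1 - 47696/61953 = 23.01%


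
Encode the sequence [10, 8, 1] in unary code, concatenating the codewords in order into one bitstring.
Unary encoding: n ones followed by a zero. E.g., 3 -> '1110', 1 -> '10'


Encode each number as n ones followed by a terminating 0:
  10 -> 11111111110 (11 bits)
  8 -> 111111110 (9 bits)
  1 -> 10 (2 bits)
Total length = 11 + 9 + 2 = 22 bits.

Unary([10, 8, 1]) = 1111111111011111111010 (22 bits)


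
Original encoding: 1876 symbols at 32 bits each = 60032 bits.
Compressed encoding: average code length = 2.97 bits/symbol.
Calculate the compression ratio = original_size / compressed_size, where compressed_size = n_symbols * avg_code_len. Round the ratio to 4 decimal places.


original_size = n_symbols * orig_bits = 1876 * 32 = 60032 bits
compressed_size = n_symbols * avg_code_len = 1876 * 2.97 = 5571.72 bits
ratio = original_size / compressed_size = 60032 / 5571.72 = 10.7744

Compression ratio = 10.7744


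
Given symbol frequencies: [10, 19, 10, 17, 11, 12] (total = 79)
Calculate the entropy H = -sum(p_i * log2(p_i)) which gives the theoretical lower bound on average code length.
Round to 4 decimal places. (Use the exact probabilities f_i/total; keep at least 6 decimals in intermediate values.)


Per-symbol terms -p_i * log2(p_i) with p_i = f_i/79:
  p = 10/79 = 0.126582: log2(p) = -2.981853, -p*log2(p) = 0.377450
  p = 19/79 = 0.240506: log2(p) = -2.055853, -p*log2(p) = 0.494446
  p = 10/79 = 0.126582: log2(p) = -2.981853, -p*log2(p) = 0.377450
  p = 17/79 = 0.215190: log2(p) = -2.216318, -p*log2(p) = 0.476929
  p = 11/79 = 0.139241: log2(p) = -2.844349, -p*log2(p) = 0.396049
  p = 12/79 = 0.151899: log2(p) = -2.718818, -p*log2(p) = 0.412985
H = 0.377450 + 0.494446 + 0.377450 + 0.476929 + 0.396049 + 0.412985 = 2.535309

H = 2.5353 bits/symbol


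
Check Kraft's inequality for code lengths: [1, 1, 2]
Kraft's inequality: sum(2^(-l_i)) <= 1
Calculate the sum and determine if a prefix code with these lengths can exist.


Sum = 2^(-1) + 2^(-1) + 2^(-2)
    = 0.5 + 0.5 + 0.25
    = 5/4 = 1.25
Since 1.25 > 1, Kraft's inequality is NOT satisfied.
A prefix code with these lengths CANNOT exist.

Kraft sum = 1.25. Not satisfied.


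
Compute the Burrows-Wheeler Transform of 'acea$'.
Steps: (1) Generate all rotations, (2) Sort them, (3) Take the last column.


Rotations (sorted):
  0: $acea -> last char: a
  1: a$ace -> last char: e
  2: acea$ -> last char: $
  3: cea$a -> last char: a
  4: ea$ac -> last char: c


BWT = ae$ac


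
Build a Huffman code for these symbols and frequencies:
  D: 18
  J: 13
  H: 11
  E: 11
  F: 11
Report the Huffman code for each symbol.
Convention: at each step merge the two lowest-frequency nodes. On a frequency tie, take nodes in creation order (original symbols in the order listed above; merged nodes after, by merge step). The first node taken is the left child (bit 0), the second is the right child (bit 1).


Huffman tree construction:
Step 1: Merge H(11) + E(11) = 22
Step 2: Merge F(11) + J(13) = 24
Step 3: Merge D(18) + (H+E)(22) = 40
Step 4: Merge (F+J)(24) + (D+(H+E))(40) = 64
Read each symbol's code off the tree from the root (left child = 0, right child = 1).

Codes:
  D: 10 (length 2)
  J: 01 (length 2)
  H: 110 (length 3)
  E: 111 (length 3)
  F: 00 (length 2)
Average code length: 150/64 = 2.3438 bits/symbol


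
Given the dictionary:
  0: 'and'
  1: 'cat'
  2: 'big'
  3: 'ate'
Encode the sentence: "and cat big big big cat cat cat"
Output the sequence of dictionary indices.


Look up each word in the dictionary:
  'and' -> 0
  'cat' -> 1
  'big' -> 2
  'big' -> 2
  'big' -> 2
  'cat' -> 1
  'cat' -> 1
  'cat' -> 1

Encoded: [0, 1, 2, 2, 2, 1, 1, 1]


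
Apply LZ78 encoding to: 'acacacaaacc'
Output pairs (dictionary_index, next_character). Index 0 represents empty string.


LZ78 encoding steps:
Dictionary: {0: ''}
Step 1: w='' (idx 0), next='a' -> output (0, 'a'), add 'a' as idx 1
Step 2: w='' (idx 0), next='c' -> output (0, 'c'), add 'c' as idx 2
Step 3: w='a' (idx 1), next='c' -> output (1, 'c'), add 'ac' as idx 3
Step 4: w='ac' (idx 3), next='a' -> output (3, 'a'), add 'aca' as idx 4
Step 5: w='a' (idx 1), next='a' -> output (1, 'a'), add 'aa' as idx 5
Step 6: w='c' (idx 2), next='c' -> output (2, 'c'), add 'cc' as idx 6


Encoded: [(0, 'a'), (0, 'c'), (1, 'c'), (3, 'a'), (1, 'a'), (2, 'c')]


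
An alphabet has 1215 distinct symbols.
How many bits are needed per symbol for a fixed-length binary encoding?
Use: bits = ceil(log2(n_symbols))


log2(1215) = 10.2467
Bracket: 2^10 = 1024 < 1215 <= 2^11 = 2048
So ceil(log2(1215)) = 11

bits = ceil(log2(1215)) = ceil(10.2467) = 11 bits


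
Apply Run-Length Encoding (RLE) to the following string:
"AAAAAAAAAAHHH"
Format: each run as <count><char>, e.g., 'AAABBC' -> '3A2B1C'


Scanning runs left to right:
  i=0: run of 'A' x 10 -> '10A'
  i=10: run of 'H' x 3 -> '3H'

RLE = 10A3H


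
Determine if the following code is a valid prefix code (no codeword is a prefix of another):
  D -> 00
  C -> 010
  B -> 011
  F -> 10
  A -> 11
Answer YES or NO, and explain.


Checking each pair (does one codeword prefix another?):
  D='00' vs C='010': no prefix
  D='00' vs B='011': no prefix
  D='00' vs F='10': no prefix
  D='00' vs A='11': no prefix
  C='010' vs D='00': no prefix
  C='010' vs B='011': no prefix
  C='010' vs F='10': no prefix
  C='010' vs A='11': no prefix
  B='011' vs D='00': no prefix
  B='011' vs C='010': no prefix
  B='011' vs F='10': no prefix
  B='011' vs A='11': no prefix
  F='10' vs D='00': no prefix
  F='10' vs C='010': no prefix
  F='10' vs B='011': no prefix
  F='10' vs A='11': no prefix
  A='11' vs D='00': no prefix
  A='11' vs C='010': no prefix
  A='11' vs B='011': no prefix
  A='11' vs F='10': no prefix
No violation found over all pairs.

YES -- this is a valid prefix code. No codeword is a prefix of any other codeword.


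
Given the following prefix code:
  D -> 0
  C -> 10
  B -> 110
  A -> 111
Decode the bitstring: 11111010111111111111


Decoding step by step:
Bits 111 -> A
Bits 110 -> B
Bits 10 -> C
Bits 111 -> A
Bits 111 -> A
Bits 111 -> A
Bits 111 -> A


Decoded message: ABCAAAA


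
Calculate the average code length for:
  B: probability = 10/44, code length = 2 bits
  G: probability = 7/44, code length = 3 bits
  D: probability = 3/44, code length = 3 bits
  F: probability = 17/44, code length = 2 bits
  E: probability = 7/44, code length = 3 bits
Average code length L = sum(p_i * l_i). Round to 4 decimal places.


Weighted contributions p_i * l_i:
  B: (10/44) * 2 = 20/44
  G: (7/44) * 3 = 21/44
  D: (3/44) * 3 = 9/44
  F: (17/44) * 2 = 34/44
  E: (7/44) * 3 = 21/44
Sum = (20 + 21 + 9 + 34 + 21)/44 = 105/44

L = 105/44 = 2.3864 bits/symbol


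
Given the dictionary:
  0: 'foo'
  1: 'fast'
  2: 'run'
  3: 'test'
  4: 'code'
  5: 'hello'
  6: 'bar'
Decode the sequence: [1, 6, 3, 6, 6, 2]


Look up each index in the dictionary:
  1 -> 'fast'
  6 -> 'bar'
  3 -> 'test'
  6 -> 'bar'
  6 -> 'bar'
  2 -> 'run'

Decoded: "fast bar test bar bar run"


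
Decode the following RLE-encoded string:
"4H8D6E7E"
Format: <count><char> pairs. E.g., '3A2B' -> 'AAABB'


Expanding each <count><char> pair:
  4H -> 'HHHH'
  8D -> 'DDDDDDDD'
  6E -> 'EEEEEE'
  7E -> 'EEEEEEE'

Decoded = HHHHDDDDDDDDEEEEEEEEEEEEE


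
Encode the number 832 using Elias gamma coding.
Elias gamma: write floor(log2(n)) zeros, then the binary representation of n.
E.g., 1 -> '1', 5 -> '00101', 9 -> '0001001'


num_bits = floor(log2(832)) + 1 = 10
leading_zeros = num_bits - 1 = 9
binary(832) = 1101000000

Elias gamma(832) = '000000000' + '1101000000' = 0000000001101000000 (19 bits)


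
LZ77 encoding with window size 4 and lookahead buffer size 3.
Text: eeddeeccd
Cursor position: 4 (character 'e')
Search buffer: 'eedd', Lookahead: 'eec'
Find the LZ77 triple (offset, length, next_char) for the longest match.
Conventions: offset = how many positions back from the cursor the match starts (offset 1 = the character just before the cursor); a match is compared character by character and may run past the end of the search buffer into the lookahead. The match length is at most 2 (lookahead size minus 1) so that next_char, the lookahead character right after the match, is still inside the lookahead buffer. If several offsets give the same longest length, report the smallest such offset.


Try each offset into the search buffer:
  offset=1 (pos 3, char 'd'): match length 0
  offset=2 (pos 2, char 'd'): match length 0
  offset=3 (pos 1, char 'e'): match length 1
  offset=4 (pos 0, char 'e'): match length 2
Longest match has length 2 at offset 4.
next_char = character at position 4 + 2 = 6 -> 'c'

Best match: offset=4, length=2 (matching 'ee' starting at position 0)
LZ77 triple: (4, 2, 'c')


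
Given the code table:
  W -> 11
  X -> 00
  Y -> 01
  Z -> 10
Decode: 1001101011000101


Decoding:
10 -> Z
01 -> Y
10 -> Z
10 -> Z
11 -> W
00 -> X
01 -> Y
01 -> Y


Result: ZYZZWXYY


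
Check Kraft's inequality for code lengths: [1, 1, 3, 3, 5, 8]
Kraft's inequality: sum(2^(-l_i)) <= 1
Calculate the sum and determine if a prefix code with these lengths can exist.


Sum = 2^(-1) + 2^(-1) + 2^(-3) + 2^(-3) + 2^(-5) + 2^(-8)
    = 0.5 + 0.5 + 0.125 + 0.125 + 0.03125 + 0.00390625
    = 329/256 = 1.28515625
Since 1.28515625 > 1, Kraft's inequality is NOT satisfied.
A prefix code with these lengths CANNOT exist.

Kraft sum = 1.28515625. Not satisfied.


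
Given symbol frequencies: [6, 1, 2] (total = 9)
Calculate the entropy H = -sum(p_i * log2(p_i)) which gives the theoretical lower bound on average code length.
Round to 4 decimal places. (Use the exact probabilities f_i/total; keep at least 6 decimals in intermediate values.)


Per-symbol terms -p_i * log2(p_i) with p_i = f_i/9:
  p = 6/9 = 0.666667: log2(p) = -0.584963, -p*log2(p) = 0.389975
  p = 1/9 = 0.111111: log2(p) = -3.169925, -p*log2(p) = 0.352214
  p = 2/9 = 0.222222: log2(p) = -2.169925, -p*log2(p) = 0.482206
H = 0.389975 + 0.352214 + 0.482206 = 1.224395

H = 1.2244 bits/symbol


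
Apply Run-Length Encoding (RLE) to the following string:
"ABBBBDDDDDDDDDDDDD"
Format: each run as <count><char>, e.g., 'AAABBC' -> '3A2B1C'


Scanning runs left to right:
  i=0: run of 'A' x 1 -> '1A'
  i=1: run of 'B' x 4 -> '4B'
  i=5: run of 'D' x 13 -> '13D'

RLE = 1A4B13D


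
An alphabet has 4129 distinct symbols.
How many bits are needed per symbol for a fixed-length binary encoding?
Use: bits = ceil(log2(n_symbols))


log2(4129) = 12.0116
Bracket: 2^12 = 4096 < 4129 <= 2^13 = 8192
So ceil(log2(4129)) = 13

bits = ceil(log2(4129)) = ceil(12.0116) = 13 bits


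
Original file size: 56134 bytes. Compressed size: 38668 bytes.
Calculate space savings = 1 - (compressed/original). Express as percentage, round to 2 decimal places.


ratio = compressed/original = 38668/56134 = 0.688852
savings = 1 - ratio = 1 - 0.688852 = 0.311148
as a percentage: 0.311148 * 100 = 31.11%

Space savings = 1 - 38668/56134 = 31.11%


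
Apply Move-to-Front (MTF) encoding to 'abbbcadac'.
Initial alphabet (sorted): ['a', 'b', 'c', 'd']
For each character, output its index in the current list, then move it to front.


MTF encoding:
'a': index 0 in ['a', 'b', 'c', 'd'] -> ['a', 'b', 'c', 'd']
'b': index 1 in ['a', 'b', 'c', 'd'] -> ['b', 'a', 'c', 'd']
'b': index 0 in ['b', 'a', 'c', 'd'] -> ['b', 'a', 'c', 'd']
'b': index 0 in ['b', 'a', 'c', 'd'] -> ['b', 'a', 'c', 'd']
'c': index 2 in ['b', 'a', 'c', 'd'] -> ['c', 'b', 'a', 'd']
'a': index 2 in ['c', 'b', 'a', 'd'] -> ['a', 'c', 'b', 'd']
'd': index 3 in ['a', 'c', 'b', 'd'] -> ['d', 'a', 'c', 'b']
'a': index 1 in ['d', 'a', 'c', 'b'] -> ['a', 'd', 'c', 'b']
'c': index 2 in ['a', 'd', 'c', 'b'] -> ['c', 'a', 'd', 'b']


Output: [0, 1, 0, 0, 2, 2, 3, 1, 2]


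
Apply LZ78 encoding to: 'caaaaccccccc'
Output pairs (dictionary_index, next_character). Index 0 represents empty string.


LZ78 encoding steps:
Dictionary: {0: ''}
Step 1: w='' (idx 0), next='c' -> output (0, 'c'), add 'c' as idx 1
Step 2: w='' (idx 0), next='a' -> output (0, 'a'), add 'a' as idx 2
Step 3: w='a' (idx 2), next='a' -> output (2, 'a'), add 'aa' as idx 3
Step 4: w='a' (idx 2), next='c' -> output (2, 'c'), add 'ac' as idx 4
Step 5: w='c' (idx 1), next='c' -> output (1, 'c'), add 'cc' as idx 5
Step 6: w='cc' (idx 5), next='c' -> output (5, 'c'), add 'ccc' as idx 6
Step 7: w='c' (idx 1), end of input -> output (1, '')


Encoded: [(0, 'c'), (0, 'a'), (2, 'a'), (2, 'c'), (1, 'c'), (5, 'c'), (1, '')]


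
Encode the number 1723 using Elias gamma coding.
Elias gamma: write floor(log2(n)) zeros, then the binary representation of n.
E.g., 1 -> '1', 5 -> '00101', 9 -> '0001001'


num_bits = floor(log2(1723)) + 1 = 11
leading_zeros = num_bits - 1 = 10
binary(1723) = 11010111011

Elias gamma(1723) = '0000000000' + '11010111011' = 000000000011010111011 (21 bits)


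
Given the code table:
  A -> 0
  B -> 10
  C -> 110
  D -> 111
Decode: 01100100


Decoding:
0 -> A
110 -> C
0 -> A
10 -> B
0 -> A


Result: ACABA


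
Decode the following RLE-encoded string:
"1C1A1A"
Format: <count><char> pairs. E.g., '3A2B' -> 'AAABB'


Expanding each <count><char> pair:
  1C -> 'C'
  1A -> 'A'
  1A -> 'A'

Decoded = CAA


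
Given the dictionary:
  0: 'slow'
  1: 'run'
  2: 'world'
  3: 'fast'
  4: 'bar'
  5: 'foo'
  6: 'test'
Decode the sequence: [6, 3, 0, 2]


Look up each index in the dictionary:
  6 -> 'test'
  3 -> 'fast'
  0 -> 'slow'
  2 -> 'world'

Decoded: "test fast slow world"


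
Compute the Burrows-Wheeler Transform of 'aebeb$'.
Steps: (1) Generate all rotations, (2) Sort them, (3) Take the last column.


Rotations (sorted):
  0: $aebeb -> last char: b
  1: aebeb$ -> last char: $
  2: b$aebe -> last char: e
  3: beb$ae -> last char: e
  4: eb$aeb -> last char: b
  5: ebeb$a -> last char: a


BWT = b$eeba


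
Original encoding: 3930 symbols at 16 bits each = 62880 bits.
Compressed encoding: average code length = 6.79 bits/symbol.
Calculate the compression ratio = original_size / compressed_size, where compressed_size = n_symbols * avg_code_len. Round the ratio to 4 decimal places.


original_size = n_symbols * orig_bits = 3930 * 16 = 62880 bits
compressed_size = n_symbols * avg_code_len = 3930 * 6.79 = 26684.7 bits
ratio = original_size / compressed_size = 62880 / 26684.7 = 2.3564

Compression ratio = 2.3564


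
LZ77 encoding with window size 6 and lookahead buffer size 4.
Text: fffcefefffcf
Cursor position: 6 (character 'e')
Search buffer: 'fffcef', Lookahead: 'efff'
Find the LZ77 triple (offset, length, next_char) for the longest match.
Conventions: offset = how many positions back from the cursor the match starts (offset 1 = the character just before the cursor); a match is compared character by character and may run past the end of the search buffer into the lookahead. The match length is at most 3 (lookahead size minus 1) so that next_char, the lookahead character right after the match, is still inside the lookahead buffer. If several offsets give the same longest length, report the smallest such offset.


Try each offset into the search buffer:
  offset=1 (pos 5, char 'f'): match length 0
  offset=2 (pos 4, char 'e'): match length 2
  offset=3 (pos 3, char 'c'): match length 0
  offset=4 (pos 2, char 'f'): match length 0
  offset=5 (pos 1, char 'f'): match length 0
  offset=6 (pos 0, char 'f'): match length 0
Longest match has length 2 at offset 2.
next_char = character at position 6 + 2 = 8 -> 'f'

Best match: offset=2, length=2 (matching 'ef' starting at position 4)
LZ77 triple: (2, 2, 'f')


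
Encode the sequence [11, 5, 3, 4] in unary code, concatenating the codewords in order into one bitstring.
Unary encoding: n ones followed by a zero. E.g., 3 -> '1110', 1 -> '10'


Encode each number as n ones followed by a terminating 0:
  11 -> 111111111110 (12 bits)
  5 -> 111110 (6 bits)
  3 -> 1110 (4 bits)
  4 -> 11110 (5 bits)
Total length = 12 + 6 + 4 + 5 = 27 bits.

Unary([11, 5, 3, 4]) = 111111111110111110111011110 (27 bits)


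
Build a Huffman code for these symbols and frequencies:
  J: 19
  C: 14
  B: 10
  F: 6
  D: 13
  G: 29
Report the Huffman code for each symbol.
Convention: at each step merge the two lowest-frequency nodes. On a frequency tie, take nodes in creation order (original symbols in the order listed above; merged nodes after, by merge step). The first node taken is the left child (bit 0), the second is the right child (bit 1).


Huffman tree construction:
Step 1: Merge F(6) + B(10) = 16
Step 2: Merge D(13) + C(14) = 27
Step 3: Merge (F+B)(16) + J(19) = 35
Step 4: Merge (D+C)(27) + G(29) = 56
Step 5: Merge ((F+B)+J)(35) + ((D+C)+G)(56) = 91
Read each symbol's code off the tree from the root (left child = 0, right child = 1).

Codes:
  J: 01 (length 2)
  C: 101 (length 3)
  B: 001 (length 3)
  F: 000 (length 3)
  D: 100 (length 3)
  G: 11 (length 2)
Average code length: 225/91 = 2.4725 bits/symbol


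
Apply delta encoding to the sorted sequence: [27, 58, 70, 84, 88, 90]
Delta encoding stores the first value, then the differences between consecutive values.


First value: 27
Deltas:
  58 - 27 = 31
  70 - 58 = 12
  84 - 70 = 14
  88 - 84 = 4
  90 - 88 = 2


Delta encoded: [27, 31, 12, 14, 4, 2]


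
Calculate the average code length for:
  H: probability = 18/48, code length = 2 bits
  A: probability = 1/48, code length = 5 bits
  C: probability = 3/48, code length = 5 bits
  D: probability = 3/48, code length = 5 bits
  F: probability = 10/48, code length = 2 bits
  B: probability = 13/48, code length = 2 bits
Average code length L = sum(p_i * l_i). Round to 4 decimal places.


Weighted contributions p_i * l_i:
  H: (18/48) * 2 = 36/48
  A: (1/48) * 5 = 5/48
  C: (3/48) * 5 = 15/48
  D: (3/48) * 5 = 15/48
  F: (10/48) * 2 = 20/48
  B: (13/48) * 2 = 26/48
Sum = (36 + 5 + 15 + 15 + 20 + 26)/48 = 117/48

L = 117/48 = 2.4375 bits/symbol


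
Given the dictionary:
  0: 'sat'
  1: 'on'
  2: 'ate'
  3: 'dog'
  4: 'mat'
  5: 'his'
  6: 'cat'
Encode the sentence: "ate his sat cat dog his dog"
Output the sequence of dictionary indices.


Look up each word in the dictionary:
  'ate' -> 2
  'his' -> 5
  'sat' -> 0
  'cat' -> 6
  'dog' -> 3
  'his' -> 5
  'dog' -> 3

Encoded: [2, 5, 0, 6, 3, 5, 3]


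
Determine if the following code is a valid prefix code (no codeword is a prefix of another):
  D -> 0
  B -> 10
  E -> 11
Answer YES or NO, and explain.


Checking each pair (does one codeword prefix another?):
  D='0' vs B='10': no prefix
  D='0' vs E='11': no prefix
  B='10' vs D='0': no prefix
  B='10' vs E='11': no prefix
  E='11' vs D='0': no prefix
  E='11' vs B='10': no prefix
No violation found over all pairs.

YES -- this is a valid prefix code. No codeword is a prefix of any other codeword.


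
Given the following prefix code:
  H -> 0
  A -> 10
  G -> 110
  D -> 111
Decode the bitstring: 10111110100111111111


Decoding step by step:
Bits 10 -> A
Bits 111 -> D
Bits 110 -> G
Bits 10 -> A
Bits 0 -> H
Bits 111 -> D
Bits 111 -> D
Bits 111 -> D


Decoded message: ADGAHDDD


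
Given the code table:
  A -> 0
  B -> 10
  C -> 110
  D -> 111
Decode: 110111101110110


Decoding:
110 -> C
111 -> D
10 -> B
111 -> D
0 -> A
110 -> C


Result: CDBDAC


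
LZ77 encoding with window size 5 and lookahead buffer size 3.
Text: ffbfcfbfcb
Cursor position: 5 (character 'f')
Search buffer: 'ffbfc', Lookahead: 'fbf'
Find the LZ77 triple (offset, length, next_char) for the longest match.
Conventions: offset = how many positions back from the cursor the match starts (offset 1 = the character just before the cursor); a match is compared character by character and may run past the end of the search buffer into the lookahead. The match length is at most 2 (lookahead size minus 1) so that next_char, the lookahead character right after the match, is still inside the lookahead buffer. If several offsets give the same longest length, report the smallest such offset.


Try each offset into the search buffer:
  offset=1 (pos 4, char 'c'): match length 0
  offset=2 (pos 3, char 'f'): match length 1
  offset=3 (pos 2, char 'b'): match length 0
  offset=4 (pos 1, char 'f'): match length 2
  offset=5 (pos 0, char 'f'): match length 1
Longest match has length 2 at offset 4.
next_char = character at position 5 + 2 = 7 -> 'f'

Best match: offset=4, length=2 (matching 'fb' starting at position 1)
LZ77 triple: (4, 2, 'f')


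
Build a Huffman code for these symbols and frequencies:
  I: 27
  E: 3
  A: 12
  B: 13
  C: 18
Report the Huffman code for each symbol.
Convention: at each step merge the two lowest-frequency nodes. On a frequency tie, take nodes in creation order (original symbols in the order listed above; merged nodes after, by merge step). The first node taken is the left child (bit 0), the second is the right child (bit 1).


Huffman tree construction:
Step 1: Merge E(3) + A(12) = 15
Step 2: Merge B(13) + (E+A)(15) = 28
Step 3: Merge C(18) + I(27) = 45
Step 4: Merge (B+(E+A))(28) + (C+I)(45) = 73
Read each symbol's code off the tree from the root (left child = 0, right child = 1).

Codes:
  I: 11 (length 2)
  E: 010 (length 3)
  A: 011 (length 3)
  B: 00 (length 2)
  C: 10 (length 2)
Average code length: 161/73 = 2.2055 bits/symbol


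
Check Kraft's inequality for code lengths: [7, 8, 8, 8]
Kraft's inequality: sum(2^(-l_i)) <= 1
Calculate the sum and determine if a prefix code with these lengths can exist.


Sum = 2^(-7) + 2^(-8) + 2^(-8) + 2^(-8)
    = 0.0078125 + 0.00390625 + 0.00390625 + 0.00390625
    = 5/256 = 0.01953125
Since 0.01953125 <= 1, Kraft's inequality IS satisfied.
A prefix code with these lengths CAN exist.

Kraft sum = 0.01953125. Satisfied.


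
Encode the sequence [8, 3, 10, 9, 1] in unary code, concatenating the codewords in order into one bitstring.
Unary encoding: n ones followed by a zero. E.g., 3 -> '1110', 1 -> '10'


Encode each number as n ones followed by a terminating 0:
  8 -> 111111110 (9 bits)
  3 -> 1110 (4 bits)
  10 -> 11111111110 (11 bits)
  9 -> 1111111110 (10 bits)
  1 -> 10 (2 bits)
Total length = 9 + 4 + 11 + 10 + 2 = 36 bits.

Unary([8, 3, 10, 9, 1]) = 111111110111011111111110111111111010 (36 bits)


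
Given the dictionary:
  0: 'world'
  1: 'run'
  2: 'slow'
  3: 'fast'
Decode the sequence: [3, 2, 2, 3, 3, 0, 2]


Look up each index in the dictionary:
  3 -> 'fast'
  2 -> 'slow'
  2 -> 'slow'
  3 -> 'fast'
  3 -> 'fast'
  0 -> 'world'
  2 -> 'slow'

Decoded: "fast slow slow fast fast world slow"


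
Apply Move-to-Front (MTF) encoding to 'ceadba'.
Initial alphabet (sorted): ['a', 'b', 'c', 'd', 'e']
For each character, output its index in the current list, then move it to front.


MTF encoding:
'c': index 2 in ['a', 'b', 'c', 'd', 'e'] -> ['c', 'a', 'b', 'd', 'e']
'e': index 4 in ['c', 'a', 'b', 'd', 'e'] -> ['e', 'c', 'a', 'b', 'd']
'a': index 2 in ['e', 'c', 'a', 'b', 'd'] -> ['a', 'e', 'c', 'b', 'd']
'd': index 4 in ['a', 'e', 'c', 'b', 'd'] -> ['d', 'a', 'e', 'c', 'b']
'b': index 4 in ['d', 'a', 'e', 'c', 'b'] -> ['b', 'd', 'a', 'e', 'c']
'a': index 2 in ['b', 'd', 'a', 'e', 'c'] -> ['a', 'b', 'd', 'e', 'c']


Output: [2, 4, 2, 4, 4, 2]


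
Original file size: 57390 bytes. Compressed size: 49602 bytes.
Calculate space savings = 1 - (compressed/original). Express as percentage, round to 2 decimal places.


ratio = compressed/original = 49602/57390 = 0.864297
savings = 1 - ratio = 1 - 0.864297 = 0.135703
as a percentage: 0.135703 * 100 = 13.57%

Space savings = 1 - 49602/57390 = 13.57%


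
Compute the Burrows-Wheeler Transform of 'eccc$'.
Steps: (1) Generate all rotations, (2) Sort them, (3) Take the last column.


Rotations (sorted):
  0: $eccc -> last char: c
  1: c$ecc -> last char: c
  2: cc$ec -> last char: c
  3: ccc$e -> last char: e
  4: eccc$ -> last char: $


BWT = ccce$


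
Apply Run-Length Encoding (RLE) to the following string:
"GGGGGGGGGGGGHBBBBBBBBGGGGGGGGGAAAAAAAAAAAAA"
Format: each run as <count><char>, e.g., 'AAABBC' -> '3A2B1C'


Scanning runs left to right:
  i=0: run of 'G' x 12 -> '12G'
  i=12: run of 'H' x 1 -> '1H'
  i=13: run of 'B' x 8 -> '8B'
  i=21: run of 'G' x 9 -> '9G'
  i=30: run of 'A' x 13 -> '13A'

RLE = 12G1H8B9G13A


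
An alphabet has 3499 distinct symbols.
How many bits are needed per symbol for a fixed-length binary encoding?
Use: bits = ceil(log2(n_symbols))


log2(3499) = 11.7727
Bracket: 2^11 = 2048 < 3499 <= 2^12 = 4096
So ceil(log2(3499)) = 12

bits = ceil(log2(3499)) = ceil(11.7727) = 12 bits


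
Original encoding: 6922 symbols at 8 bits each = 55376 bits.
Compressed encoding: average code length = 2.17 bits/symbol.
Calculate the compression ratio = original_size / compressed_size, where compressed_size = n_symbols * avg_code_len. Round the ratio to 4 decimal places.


original_size = n_symbols * orig_bits = 6922 * 8 = 55376 bits
compressed_size = n_symbols * avg_code_len = 6922 * 2.17 = 15020.74 bits
ratio = original_size / compressed_size = 55376 / 15020.74 = 3.6866

Compression ratio = 3.6866


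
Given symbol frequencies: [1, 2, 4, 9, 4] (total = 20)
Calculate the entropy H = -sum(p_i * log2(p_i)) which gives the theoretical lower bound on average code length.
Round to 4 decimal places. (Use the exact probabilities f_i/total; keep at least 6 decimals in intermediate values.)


Per-symbol terms -p_i * log2(p_i) with p_i = f_i/20:
  p = 1/20 = 0.050000: log2(p) = -4.321928, -p*log2(p) = 0.216096
  p = 2/20 = 0.100000: log2(p) = -3.321928, -p*log2(p) = 0.332193
  p = 4/20 = 0.200000: log2(p) = -2.321928, -p*log2(p) = 0.464386
  p = 9/20 = 0.450000: log2(p) = -1.152003, -p*log2(p) = 0.518401
  p = 4/20 = 0.200000: log2(p) = -2.321928, -p*log2(p) = 0.464386
H = 0.216096 + 0.332193 + 0.464386 + 0.518401 + 0.464386 = 1.995462

H = 1.9955 bits/symbol


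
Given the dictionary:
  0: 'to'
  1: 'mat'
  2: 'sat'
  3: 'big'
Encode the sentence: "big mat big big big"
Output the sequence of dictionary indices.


Look up each word in the dictionary:
  'big' -> 3
  'mat' -> 1
  'big' -> 3
  'big' -> 3
  'big' -> 3

Encoded: [3, 1, 3, 3, 3]


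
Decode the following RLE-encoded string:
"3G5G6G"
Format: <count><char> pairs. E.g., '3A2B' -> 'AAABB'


Expanding each <count><char> pair:
  3G -> 'GGG'
  5G -> 'GGGGG'
  6G -> 'GGGGGG'

Decoded = GGGGGGGGGGGGGG


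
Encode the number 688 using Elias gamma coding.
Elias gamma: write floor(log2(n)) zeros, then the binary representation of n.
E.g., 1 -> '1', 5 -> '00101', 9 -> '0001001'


num_bits = floor(log2(688)) + 1 = 10
leading_zeros = num_bits - 1 = 9
binary(688) = 1010110000

Elias gamma(688) = '000000000' + '1010110000' = 0000000001010110000 (19 bits)


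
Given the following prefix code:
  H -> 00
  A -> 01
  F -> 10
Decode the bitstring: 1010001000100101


Decoding step by step:
Bits 10 -> F
Bits 10 -> F
Bits 00 -> H
Bits 10 -> F
Bits 00 -> H
Bits 10 -> F
Bits 01 -> A
Bits 01 -> A


Decoded message: FFHFHFAA


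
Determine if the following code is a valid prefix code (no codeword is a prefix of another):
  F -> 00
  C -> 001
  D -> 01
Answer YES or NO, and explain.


Checking each pair (does one codeword prefix another?):
  F='00' vs C='001': prefix -- VIOLATION

NO -- this is NOT a valid prefix code. F (00) is a prefix of C (001).


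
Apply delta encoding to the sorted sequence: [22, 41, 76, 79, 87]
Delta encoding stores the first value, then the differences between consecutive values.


First value: 22
Deltas:
  41 - 22 = 19
  76 - 41 = 35
  79 - 76 = 3
  87 - 79 = 8


Delta encoded: [22, 19, 35, 3, 8]


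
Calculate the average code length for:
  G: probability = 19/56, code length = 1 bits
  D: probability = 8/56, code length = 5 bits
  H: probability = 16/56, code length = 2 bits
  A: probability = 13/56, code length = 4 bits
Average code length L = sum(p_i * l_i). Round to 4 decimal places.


Weighted contributions p_i * l_i:
  G: (19/56) * 1 = 19/56
  D: (8/56) * 5 = 40/56
  H: (16/56) * 2 = 32/56
  A: (13/56) * 4 = 52/56
Sum = (19 + 40 + 32 + 52)/56 = 143/56

L = 143/56 = 2.5536 bits/symbol


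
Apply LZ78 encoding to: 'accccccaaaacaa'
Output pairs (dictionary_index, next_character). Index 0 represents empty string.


LZ78 encoding steps:
Dictionary: {0: ''}
Step 1: w='' (idx 0), next='a' -> output (0, 'a'), add 'a' as idx 1
Step 2: w='' (idx 0), next='c' -> output (0, 'c'), add 'c' as idx 2
Step 3: w='c' (idx 2), next='c' -> output (2, 'c'), add 'cc' as idx 3
Step 4: w='cc' (idx 3), next='c' -> output (3, 'c'), add 'ccc' as idx 4
Step 5: w='a' (idx 1), next='a' -> output (1, 'a'), add 'aa' as idx 5
Step 6: w='aa' (idx 5), next='c' -> output (5, 'c'), add 'aac' as idx 6
Step 7: w='aa' (idx 5), end of input -> output (5, '')


Encoded: [(0, 'a'), (0, 'c'), (2, 'c'), (3, 'c'), (1, 'a'), (5, 'c'), (5, '')]


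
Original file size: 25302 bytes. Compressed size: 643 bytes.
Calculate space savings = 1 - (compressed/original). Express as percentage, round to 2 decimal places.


ratio = compressed/original = 643/25302 = 0.025413
savings = 1 - ratio = 1 - 0.025413 = 0.974587
as a percentage: 0.974587 * 100 = 97.46%

Space savings = 1 - 643/25302 = 97.46%
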